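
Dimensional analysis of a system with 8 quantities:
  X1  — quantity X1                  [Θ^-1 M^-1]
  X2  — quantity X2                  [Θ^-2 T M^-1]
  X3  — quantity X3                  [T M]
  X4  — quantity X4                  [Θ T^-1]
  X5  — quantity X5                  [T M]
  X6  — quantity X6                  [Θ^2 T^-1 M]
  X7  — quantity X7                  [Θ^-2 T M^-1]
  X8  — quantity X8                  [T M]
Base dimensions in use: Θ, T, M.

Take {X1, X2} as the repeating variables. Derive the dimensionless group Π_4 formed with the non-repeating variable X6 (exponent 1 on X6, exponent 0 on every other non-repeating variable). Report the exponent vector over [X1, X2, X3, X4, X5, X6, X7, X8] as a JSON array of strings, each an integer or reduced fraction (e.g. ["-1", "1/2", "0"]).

["0", "1", "0", "0", "0", "1", "0", "0"]

Write exponents as rows Θ,T,M / cols X1,X2,X3,X4,X5,X6,X7,X8:
  Θ: [-1 -2  0  1  0  2 -2  0]
  T: [ 0  1  1 -1  1 -1  1  1]
  M: [-1 -1  1  0  1  1 -1  1]
Row reduction gives pivot columns X1,X2; rank = 2
Pivot set = {X1,X2}, free = {X3,X4,X5,X6,X7,X8}
RREF:
  r0: [   1    0   -2    1   -2    0    0   -2]
  r1: [   0    1    1   -1    1   -1    1    1]
  r2: [   0    0    0    0    0    0    0    0]
Fix exponent of X6 at 1, X3 at 0, X4 at 0, X5 at 0, X7 at 0, X8 at 0; solve each RREF row for its pivot's exponent:
  r0: exp(X1) + (0)·1 = 0 ⇒ exp(X1) = 0
  r1: exp(X2) + (-1)·1 = 0 ⇒ exp(X2) = 1
Π_4 = X2 · X6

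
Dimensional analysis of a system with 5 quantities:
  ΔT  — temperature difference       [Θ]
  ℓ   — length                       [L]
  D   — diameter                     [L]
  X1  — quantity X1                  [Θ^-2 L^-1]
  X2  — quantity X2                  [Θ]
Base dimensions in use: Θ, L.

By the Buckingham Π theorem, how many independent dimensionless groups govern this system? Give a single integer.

3

Exponent matrix [Θ,L] × [ΔT,ℓ,D,X1,X2]:
  Θ: [ 1  0  0 -2  1]
  L: [ 0  1  1 -1  0]
Row reduction gives pivot columns ΔT,ℓ; rank = 2
Π count = n − r = 5 − 2 = 3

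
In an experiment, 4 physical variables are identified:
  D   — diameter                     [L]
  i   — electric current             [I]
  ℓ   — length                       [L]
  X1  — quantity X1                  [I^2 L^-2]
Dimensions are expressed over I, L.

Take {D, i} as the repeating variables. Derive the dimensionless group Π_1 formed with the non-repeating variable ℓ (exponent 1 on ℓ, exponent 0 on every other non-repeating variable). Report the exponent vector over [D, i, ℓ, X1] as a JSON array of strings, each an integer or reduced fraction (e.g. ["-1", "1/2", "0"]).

["-1", "0", "1", "0"]

Write exponents as rows I,L / cols D,i,ℓ,X1:
  I: [ 0  1  0  2]
  L: [ 1  0  1 -2]
Row reduction gives pivot columns D,i; rank = 2
Repeat: D,i; free: ℓ,X1
RREF:
  r0: [   1    0    1   -2]
  r1: [   0    1    0    2]
Fix exponent of ℓ at 1, X1 at 0; solve each RREF row for its pivot's exponent:
  r0: exp(D) + (1)·1 = 0 ⇒ exp(D) = -1
  r1: exp(i) + (0)·1 = 0 ⇒ exp(i) = 0
Π_1 = D^-1 · ℓ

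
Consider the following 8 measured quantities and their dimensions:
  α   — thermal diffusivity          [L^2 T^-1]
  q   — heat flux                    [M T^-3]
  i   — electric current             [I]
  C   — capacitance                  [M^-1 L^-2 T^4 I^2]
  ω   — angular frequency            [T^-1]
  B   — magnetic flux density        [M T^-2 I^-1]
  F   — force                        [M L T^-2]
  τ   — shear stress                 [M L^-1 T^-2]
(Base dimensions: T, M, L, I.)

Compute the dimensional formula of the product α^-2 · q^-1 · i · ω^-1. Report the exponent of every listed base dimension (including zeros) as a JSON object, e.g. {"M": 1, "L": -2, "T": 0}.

Exponent matrix [T,M,L,I] × [α,q,i,C,ω,B,F,τ]:
  T: [-1 -3  0  4 -1 -2 -2 -2]
  M: [ 0  1  0 -1  0  1  1  1]
  L: [ 2  0  0 -2  0  0  1 -1]
  I: [ 0  0  1  2  0 -1  0  0]
  [T]: (-2)·-1+(-1)·-3+(1)·0+(-1)·-1 = 6
  [M]: (-2)·0+(-1)·1+(1)·0+(-1)·0 = -1
  [L]: (-2)·2+(-1)·0+(1)·0+(-1)·0 = -4
  [I]: (-2)·0+(-1)·0+(1)·1+(-1)·0 = 1
⇒ T^6 M^-1 L^-4 I

{"T": 6, "M": -1, "L": -4, "I": 1}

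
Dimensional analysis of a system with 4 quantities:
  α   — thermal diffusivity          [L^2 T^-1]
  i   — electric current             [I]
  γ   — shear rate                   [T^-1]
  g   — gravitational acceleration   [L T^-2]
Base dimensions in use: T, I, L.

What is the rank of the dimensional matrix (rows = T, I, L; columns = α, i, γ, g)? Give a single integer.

Exponent matrix [T,I,L] × [α,i,γ,g]:
  T: [-1  0 -1 -2]
  I: [ 0  1  0  0]
  L: [ 2  0  0  1]
Echelon form has 3 nonzero rows (pivots: α,i,γ)

3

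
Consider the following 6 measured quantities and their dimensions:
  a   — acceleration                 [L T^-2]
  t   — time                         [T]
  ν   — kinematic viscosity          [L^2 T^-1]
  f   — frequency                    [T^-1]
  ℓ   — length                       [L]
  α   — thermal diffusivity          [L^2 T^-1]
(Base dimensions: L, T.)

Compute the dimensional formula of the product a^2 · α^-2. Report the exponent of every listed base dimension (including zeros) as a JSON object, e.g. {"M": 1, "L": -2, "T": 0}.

{"L": -2, "T": -2}

Dimensional matrix (L×T by a×t×ν×f×ℓ×α):
  L: [ 1  0  2  0  1  2]
  T: [-2  1 -1 -1  0 -1]
  [L]: (2)·1+(-2)·2 = -2
  [T]: (2)·-2+(-2)·-1 = -2
⇒ L^-2 T^-2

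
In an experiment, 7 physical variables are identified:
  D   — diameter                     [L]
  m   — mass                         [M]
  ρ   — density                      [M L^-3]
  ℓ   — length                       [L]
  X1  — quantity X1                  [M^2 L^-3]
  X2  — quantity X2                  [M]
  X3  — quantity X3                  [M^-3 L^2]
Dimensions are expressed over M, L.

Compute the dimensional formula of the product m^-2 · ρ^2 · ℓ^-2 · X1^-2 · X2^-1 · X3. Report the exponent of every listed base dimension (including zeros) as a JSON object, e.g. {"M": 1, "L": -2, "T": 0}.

{"M": -8, "L": 0}

Write exponents as rows M,L / cols D,m,ρ,ℓ,X1,X2,X3:
  M: [ 0  1  1  0  2  1 -3]
  L: [ 1  0 -3  1 -3  0  2]
  [M]: (-2)·1+(2)·1+(-2)·0+(-2)·2+(-1)·1+(1)·-3 = -8
  [L]: (-2)·0+(2)·-3+(-2)·1+(-2)·-3+(-1)·0+(1)·2 = 0
⇒ M^-8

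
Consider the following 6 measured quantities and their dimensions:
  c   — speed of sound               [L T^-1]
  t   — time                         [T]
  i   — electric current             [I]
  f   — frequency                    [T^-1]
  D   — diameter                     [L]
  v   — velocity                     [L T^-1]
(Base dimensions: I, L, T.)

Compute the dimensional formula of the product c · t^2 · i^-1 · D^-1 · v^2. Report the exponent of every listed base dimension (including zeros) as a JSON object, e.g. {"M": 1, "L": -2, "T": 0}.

Write exponents as rows I,L,T / cols c,t,i,f,D,v:
  I: [ 0  0  1  0  0  0]
  L: [ 1  0  0  0  1  1]
  T: [-1  1  0 -1  0 -1]
  [I]: (1)·0+(2)·0+(-1)·1+(-1)·0+(2)·0 = -1
  [L]: (1)·1+(2)·0+(-1)·0+(-1)·1+(2)·1 = 2
  [T]: (1)·-1+(2)·1+(-1)·0+(-1)·0+(2)·-1 = -1
⇒ I^-1 L^2 T^-1

{"I": -1, "L": 2, "T": -1}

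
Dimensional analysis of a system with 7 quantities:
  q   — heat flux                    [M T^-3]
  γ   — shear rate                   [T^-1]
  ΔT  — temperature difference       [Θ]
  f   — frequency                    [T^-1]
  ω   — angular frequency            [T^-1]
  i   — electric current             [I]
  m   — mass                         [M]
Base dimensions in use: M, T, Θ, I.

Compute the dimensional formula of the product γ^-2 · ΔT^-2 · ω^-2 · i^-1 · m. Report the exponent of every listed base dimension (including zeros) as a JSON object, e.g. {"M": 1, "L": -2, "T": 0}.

{"M": 1, "T": 4, "Θ": -2, "I": -1}

Write exponents as rows M,T,Θ,I / cols q,γ,ΔT,f,ω,i,m:
  M: [ 1  0  0  0  0  0  1]
  T: [-3 -1  0 -1 -1  0  0]
  Θ: [ 0  0  1  0  0  0  0]
  I: [ 0  0  0  0  0  1  0]
  [M]: (-2)·0+(-2)·0+(-2)·0+(-1)·0+(1)·1 = 1
  [T]: (-2)·-1+(-2)·0+(-2)·-1+(-1)·0+(1)·0 = 4
  [Θ]: (-2)·0+(-2)·1+(-2)·0+(-1)·0+(1)·0 = -2
  [I]: (-2)·0+(-2)·0+(-2)·0+(-1)·1+(1)·0 = -1
⇒ M T^4 Θ^-2 I^-1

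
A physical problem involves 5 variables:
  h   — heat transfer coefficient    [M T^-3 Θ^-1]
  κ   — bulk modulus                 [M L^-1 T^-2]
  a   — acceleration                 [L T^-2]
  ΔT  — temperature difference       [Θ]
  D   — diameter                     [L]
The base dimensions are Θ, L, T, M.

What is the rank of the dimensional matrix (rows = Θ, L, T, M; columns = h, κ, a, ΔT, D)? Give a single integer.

Exponent matrix [Θ,L,T,M] × [h,κ,a,ΔT,D]:
  Θ: [-1  0  0  1  0]
  L: [ 0 -1  1  0  1]
  T: [-3 -2 -2  0  0]
  M: [ 1  1  0  0  0]
Row reduction gives pivot columns h,κ,a,ΔT; rank = 4

4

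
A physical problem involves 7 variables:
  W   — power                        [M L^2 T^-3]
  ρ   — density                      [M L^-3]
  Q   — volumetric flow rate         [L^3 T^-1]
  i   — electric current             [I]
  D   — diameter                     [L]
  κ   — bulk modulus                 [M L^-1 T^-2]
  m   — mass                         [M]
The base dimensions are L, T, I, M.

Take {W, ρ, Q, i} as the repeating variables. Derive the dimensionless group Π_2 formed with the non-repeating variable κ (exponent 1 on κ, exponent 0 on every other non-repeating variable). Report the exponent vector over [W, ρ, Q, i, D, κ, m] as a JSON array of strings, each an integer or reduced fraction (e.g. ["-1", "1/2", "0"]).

["-1", "0", "1", "0", "0", "1", "0"]

Dimensional matrix (L×T×I×M by W×ρ×Q×i×D×κ×m):
  L: [ 2 -3  3  0  1 -1  0]
  T: [-3  0 -1  0  0 -2  0]
  I: [ 0  0  0  1  0  0  0]
  M: [ 1  1  0  0  0  1  1]
Row reduction gives pivot columns W,ρ,Q,i; rank = 4
Repeat: W,ρ,Q,i; free: D,κ,m
RREF:
  r0: [   1    0    0    0 -1/4    1 -3/4]
  r1: [   0    1    0    0  1/4    0  7/4]
  r2: [   0    0    1    0  3/4   -1  9/4]
  r3: [   0    0    0    1    0    0    0]
Fix exponent of κ at 1, D at 0, m at 0; solve each RREF row for its pivot's exponent:
  r0: exp(W) + (1)·1 = 0 ⇒ exp(W) = -1
  r1: exp(ρ) + (0)·1 = 0 ⇒ exp(ρ) = 0
  r2: exp(Q) + (-1)·1 = 0 ⇒ exp(Q) = 1
  r3: exp(i) + (0)·1 = 0 ⇒ exp(i) = 0
Π_2 = W^-1 · Q · κ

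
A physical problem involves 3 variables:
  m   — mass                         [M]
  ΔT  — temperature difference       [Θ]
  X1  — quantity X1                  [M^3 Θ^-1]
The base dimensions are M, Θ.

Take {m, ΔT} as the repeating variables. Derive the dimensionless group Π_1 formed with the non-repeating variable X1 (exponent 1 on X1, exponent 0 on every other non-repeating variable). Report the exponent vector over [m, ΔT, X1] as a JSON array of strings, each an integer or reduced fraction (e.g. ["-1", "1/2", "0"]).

["-3", "1", "1"]

Dimensional matrix (M×Θ by m×ΔT×X1):
  M: [ 1  0  3]
  Θ: [ 0  1 -1]
Echelon form has 2 nonzero rows (pivots: m,ΔT)
Pivot set = {m,ΔT}, free = {X1}
RREF:
  r0: [   1    0    3]
  r1: [   0    1   -1]
Fix exponent of X1 at 1; solve each RREF row for its pivot's exponent:
  r0: exp(m) + (3)·1 = 0 ⇒ exp(m) = -3
  r1: exp(ΔT) + (-1)·1 = 0 ⇒ exp(ΔT) = 1
Π_1 = m^-3 · ΔT · X1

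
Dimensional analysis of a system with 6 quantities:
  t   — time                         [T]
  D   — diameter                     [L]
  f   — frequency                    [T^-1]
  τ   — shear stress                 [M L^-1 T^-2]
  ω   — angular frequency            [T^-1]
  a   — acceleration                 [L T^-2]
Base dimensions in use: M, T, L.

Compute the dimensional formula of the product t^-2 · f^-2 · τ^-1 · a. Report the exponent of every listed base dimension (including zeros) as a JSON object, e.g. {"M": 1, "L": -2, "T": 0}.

Dimensional matrix (M×T×L by t×D×f×τ×ω×a):
  M: [ 0  0  0  1  0  0]
  T: [ 1  0 -1 -2 -1 -2]
  L: [ 0  1  0 -1  0  1]
  [M]: (-2)·0+(-2)·0+(-1)·1+(1)·0 = -1
  [T]: (-2)·1+(-2)·-1+(-1)·-2+(1)·-2 = 0
  [L]: (-2)·0+(-2)·0+(-1)·-1+(1)·1 = 2
⇒ M^-1 L^2

{"M": -1, "T": 0, "L": 2}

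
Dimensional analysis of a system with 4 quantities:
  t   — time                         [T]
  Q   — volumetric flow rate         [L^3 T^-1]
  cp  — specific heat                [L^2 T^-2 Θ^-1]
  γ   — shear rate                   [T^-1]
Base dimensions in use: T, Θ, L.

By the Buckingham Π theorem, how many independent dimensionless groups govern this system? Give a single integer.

1

Exponent matrix [T,Θ,L] × [t,Q,cp,γ]:
  T: [ 1 -1 -2 -1]
  Θ: [ 0  0 -1  0]
  L: [ 0  3  2  0]
Row reduction gives pivot columns t,Q,cp; rank = 3
4 vars − rank 3 = 1 Π group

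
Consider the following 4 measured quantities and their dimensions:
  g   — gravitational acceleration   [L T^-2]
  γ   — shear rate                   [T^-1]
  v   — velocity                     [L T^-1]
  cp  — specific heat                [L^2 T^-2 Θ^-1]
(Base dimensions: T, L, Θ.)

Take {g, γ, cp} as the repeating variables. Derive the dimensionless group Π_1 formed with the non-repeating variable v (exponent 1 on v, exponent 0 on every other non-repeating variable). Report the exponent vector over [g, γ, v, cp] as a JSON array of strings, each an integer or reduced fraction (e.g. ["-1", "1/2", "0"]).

["-1", "1", "1", "0"]

Exponent matrix [T,L,Θ] × [g,γ,v,cp]:
  T: [-2 -1 -1 -2]
  L: [ 1  0  1  2]
  Θ: [ 0  0  0 -1]
Echelon form has 3 nonzero rows (pivots: g,γ,cp)
Pivot set = {g,γ,cp}, free = {v}
RREF:
  r0: [   1    0    1    0]
  r1: [   0    1   -1    0]
  r2: [   0    0    0    1]
Fix exponent of v at 1; solve each RREF row for its pivot's exponent:
  r0: exp(g) + (1)·1 = 0 ⇒ exp(g) = -1
  r1: exp(γ) + (-1)·1 = 0 ⇒ exp(γ) = 1
  r2: exp(cp) + (0)·1 = 0 ⇒ exp(cp) = 0
Π_1 = g^-1 · γ · v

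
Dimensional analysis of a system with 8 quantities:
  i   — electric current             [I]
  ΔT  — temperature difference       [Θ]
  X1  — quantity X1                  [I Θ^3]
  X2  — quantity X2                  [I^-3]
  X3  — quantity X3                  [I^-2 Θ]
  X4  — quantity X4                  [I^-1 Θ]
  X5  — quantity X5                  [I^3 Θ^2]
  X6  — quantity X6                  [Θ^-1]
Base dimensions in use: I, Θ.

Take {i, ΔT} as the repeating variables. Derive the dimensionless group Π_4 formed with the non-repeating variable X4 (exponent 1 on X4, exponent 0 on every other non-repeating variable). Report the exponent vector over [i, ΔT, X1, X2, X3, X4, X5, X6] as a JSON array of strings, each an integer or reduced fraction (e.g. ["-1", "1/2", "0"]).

Write exponents as rows I,Θ / cols i,ΔT,X1,X2,X3,X4,X5,X6:
  I: [ 1  0  1 -3 -2 -1  3  0]
  Θ: [ 0  1  3  0  1  1  2 -1]
Echelon form has 2 nonzero rows (pivots: i,ΔT)
Pivot set = {i,ΔT}, free = {X1,X2,X3,X4,X5,X6}
RREF:
  r0: [   1    0    1   -3   -2   -1    3    0]
  r1: [   0    1    3    0    1    1    2   -1]
Fix exponent of X4 at 1, X1 at 0, X2 at 0, X3 at 0, X5 at 0, X6 at 0; solve each RREF row for its pivot's exponent:
  r0: exp(i) + (-1)·1 = 0 ⇒ exp(i) = 1
  r1: exp(ΔT) + (1)·1 = 0 ⇒ exp(ΔT) = -1
Π_4 = i · ΔT^-1 · X4

["1", "-1", "0", "0", "0", "1", "0", "0"]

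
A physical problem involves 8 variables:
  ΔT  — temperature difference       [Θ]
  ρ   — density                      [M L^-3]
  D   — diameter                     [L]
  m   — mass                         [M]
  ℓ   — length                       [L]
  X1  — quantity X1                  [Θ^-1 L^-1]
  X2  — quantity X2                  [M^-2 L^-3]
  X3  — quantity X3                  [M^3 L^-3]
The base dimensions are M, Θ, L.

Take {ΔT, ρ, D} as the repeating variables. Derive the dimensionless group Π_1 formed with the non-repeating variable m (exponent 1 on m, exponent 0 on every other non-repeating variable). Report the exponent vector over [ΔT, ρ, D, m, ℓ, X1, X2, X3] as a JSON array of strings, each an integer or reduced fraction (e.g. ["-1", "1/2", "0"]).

["0", "-1", "-3", "1", "0", "0", "0", "0"]

Dimensional matrix (M×Θ×L by ΔT×ρ×D×m×ℓ×X1×X2×X3):
  M: [ 0  1  0  1  0  0 -2  3]
  Θ: [ 1  0  0  0  0 -1  0  0]
  L: [ 0 -3  1  0  1 -1 -3 -3]
RREF → pivots at {ΔT,ρ,D} ⇒ r = 3
Pivot set = {ΔT,ρ,D}, free = {m,ℓ,X1,X2,X3}
RREF:
  r0: [   1    0    0    0    0   -1    0    0]
  r1: [   0    1    0    1    0    0   -2    3]
  r2: [   0    0    1    3    1   -1   -9    6]
Fix exponent of m at 1, ℓ at 0, X1 at 0, X2 at 0, X3 at 0; solve each RREF row for its pivot's exponent:
  r0: exp(ΔT) + (0)·1 = 0 ⇒ exp(ΔT) = 0
  r1: exp(ρ) + (1)·1 = 0 ⇒ exp(ρ) = -1
  r2: exp(D) + (3)·1 = 0 ⇒ exp(D) = -3
Π_1 = ρ^-1 · D^-3 · m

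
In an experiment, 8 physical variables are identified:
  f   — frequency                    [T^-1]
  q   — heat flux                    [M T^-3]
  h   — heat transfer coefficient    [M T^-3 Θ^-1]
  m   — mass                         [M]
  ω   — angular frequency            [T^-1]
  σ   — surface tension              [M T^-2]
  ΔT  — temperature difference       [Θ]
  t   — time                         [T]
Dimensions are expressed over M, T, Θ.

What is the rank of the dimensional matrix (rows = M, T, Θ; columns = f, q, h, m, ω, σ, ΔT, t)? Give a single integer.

3

Exponent matrix [M,T,Θ] × [f,q,h,m,ω,σ,ΔT,t]:
  M: [ 0  1  1  1  0  1  0  0]
  T: [-1 -3 -3  0 -1 -2  0  1]
  Θ: [ 0  0 -1  0  0  0  1  0]
Echelon form has 3 nonzero rows (pivots: f,q,h)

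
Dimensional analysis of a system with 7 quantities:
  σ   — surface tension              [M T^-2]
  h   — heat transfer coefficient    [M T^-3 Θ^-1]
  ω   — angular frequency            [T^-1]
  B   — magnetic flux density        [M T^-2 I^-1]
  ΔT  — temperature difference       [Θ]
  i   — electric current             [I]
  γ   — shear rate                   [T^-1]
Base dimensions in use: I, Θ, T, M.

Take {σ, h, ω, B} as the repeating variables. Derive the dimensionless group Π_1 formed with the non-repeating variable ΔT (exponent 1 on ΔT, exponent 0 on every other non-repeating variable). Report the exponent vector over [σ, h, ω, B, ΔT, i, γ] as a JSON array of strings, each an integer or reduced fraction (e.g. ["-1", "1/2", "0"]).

Write exponents as rows I,Θ,T,M / cols σ,h,ω,B,ΔT,i,γ:
  I: [ 0  0  0 -1  0  1  0]
  Θ: [ 0 -1  0  0  1  0  0]
  T: [-2 -3 -1 -2  0  0 -1]
  M: [ 1  1  0  1  0  0  0]
RREF → pivots at {σ,h,ω,B} ⇒ r = 4
Pivot set = {σ,h,ω,B}, free = {ΔT,i,γ}
RREF:
  r0: [   1    0    0    0    1    1    0]
  r1: [   0    1    0    0   -1    0    0]
  r2: [   0    0    1    0    1    0    1]
  r3: [   0    0    0    1    0   -1    0]
Fix exponent of ΔT at 1, i at 0, γ at 0; solve each RREF row for its pivot's exponent:
  r0: exp(σ) + (1)·1 = 0 ⇒ exp(σ) = -1
  r1: exp(h) + (-1)·1 = 0 ⇒ exp(h) = 1
  r2: exp(ω) + (1)·1 = 0 ⇒ exp(ω) = -1
  r3: exp(B) + (0)·1 = 0 ⇒ exp(B) = 0
Π_1 = σ^-1 · h · ω^-1 · ΔT

["-1", "1", "-1", "0", "1", "0", "0"]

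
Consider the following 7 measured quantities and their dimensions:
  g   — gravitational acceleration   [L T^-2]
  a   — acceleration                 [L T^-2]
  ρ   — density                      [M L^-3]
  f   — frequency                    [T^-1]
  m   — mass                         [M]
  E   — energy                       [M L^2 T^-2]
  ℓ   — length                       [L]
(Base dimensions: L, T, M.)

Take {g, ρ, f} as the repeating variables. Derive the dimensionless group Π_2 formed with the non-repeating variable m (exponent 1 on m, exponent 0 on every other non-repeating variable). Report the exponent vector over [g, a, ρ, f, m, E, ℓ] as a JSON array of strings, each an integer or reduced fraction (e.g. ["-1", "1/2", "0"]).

Exponent matrix [L,T,M] × [g,a,ρ,f,m,E,ℓ]:
  L: [ 1  1 -3  0  0  2  1]
  T: [-2 -2  0 -1  0 -2  0]
  M: [ 0  0  1  0  1  1  0]
Row reduction gives pivot columns g,ρ,f; rank = 3
Repeat: g,ρ,f; free: a,m,E,ℓ
RREF:
  r0: [   1    1    0    0    3    5    1]
  r1: [   0    0    1    0    1    1    0]
  r2: [   0    0    0    1   -6   -8   -2]
Fix exponent of m at 1, a at 0, E at 0, ℓ at 0; solve each RREF row for its pivot's exponent:
  r0: exp(g) + (3)·1 = 0 ⇒ exp(g) = -3
  r1: exp(ρ) + (1)·1 = 0 ⇒ exp(ρ) = -1
  r2: exp(f) + (-6)·1 = 0 ⇒ exp(f) = 6
Π_2 = g^-3 · ρ^-1 · f^6 · m

["-3", "0", "-1", "6", "1", "0", "0"]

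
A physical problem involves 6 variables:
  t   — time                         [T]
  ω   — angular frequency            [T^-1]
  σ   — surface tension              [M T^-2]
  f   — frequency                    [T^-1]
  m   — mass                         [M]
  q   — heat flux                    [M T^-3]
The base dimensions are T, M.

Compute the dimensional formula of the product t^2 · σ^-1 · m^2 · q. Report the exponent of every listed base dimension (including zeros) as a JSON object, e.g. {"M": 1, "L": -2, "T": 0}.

{"T": 1, "M": 2}

Exponent matrix [T,M] × [t,ω,σ,f,m,q]:
  T: [ 1 -1 -2 -1  0 -3]
  M: [ 0  0  1  0  1  1]
  [T]: (2)·1+(-1)·-2+(2)·0+(1)·-3 = 1
  [M]: (2)·0+(-1)·1+(2)·1+(1)·1 = 2
⇒ T M^2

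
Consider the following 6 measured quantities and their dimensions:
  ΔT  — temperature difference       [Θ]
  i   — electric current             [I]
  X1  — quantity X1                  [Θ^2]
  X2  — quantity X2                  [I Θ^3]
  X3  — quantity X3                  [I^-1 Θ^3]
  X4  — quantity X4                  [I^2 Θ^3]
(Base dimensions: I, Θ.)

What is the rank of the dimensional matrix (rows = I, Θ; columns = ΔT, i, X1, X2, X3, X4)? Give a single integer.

2

Exponent matrix [I,Θ] × [ΔT,i,X1,X2,X3,X4]:
  I: [ 0  1  0  1 -1  2]
  Θ: [ 1  0  2  3  3  3]
RREF → pivots at {ΔT,i} ⇒ r = 2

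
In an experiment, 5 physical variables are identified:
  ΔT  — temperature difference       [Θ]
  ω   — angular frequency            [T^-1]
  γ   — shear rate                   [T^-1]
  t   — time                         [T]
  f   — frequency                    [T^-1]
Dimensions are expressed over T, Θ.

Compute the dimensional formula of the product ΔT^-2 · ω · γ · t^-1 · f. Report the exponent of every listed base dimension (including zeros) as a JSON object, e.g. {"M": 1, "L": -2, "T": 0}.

Dimensional matrix (T×Θ by ΔT×ω×γ×t×f):
  T: [ 0 -1 -1  1 -1]
  Θ: [ 1  0  0  0  0]
  [T]: (-2)·0+(1)·-1+(1)·-1+(-1)·1+(1)·-1 = -4
  [Θ]: (-2)·1+(1)·0+(1)·0+(-1)·0+(1)·0 = -2
⇒ T^-4 Θ^-2

{"T": -4, "Θ": -2}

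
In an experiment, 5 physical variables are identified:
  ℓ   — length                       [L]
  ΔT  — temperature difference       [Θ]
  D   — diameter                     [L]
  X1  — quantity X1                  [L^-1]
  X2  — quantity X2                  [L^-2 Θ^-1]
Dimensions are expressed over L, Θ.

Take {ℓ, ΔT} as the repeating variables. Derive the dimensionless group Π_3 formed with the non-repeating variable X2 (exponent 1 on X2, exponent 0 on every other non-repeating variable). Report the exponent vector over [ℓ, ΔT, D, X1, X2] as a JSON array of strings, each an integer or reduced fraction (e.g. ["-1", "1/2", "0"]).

Dimensional matrix (L×Θ by ℓ×ΔT×D×X1×X2):
  L: [ 1  0  1 -1 -2]
  Θ: [ 0  1  0  0 -1]
Echelon form has 2 nonzero rows (pivots: ℓ,ΔT)
Pivot set = {ℓ,ΔT}, free = {D,X1,X2}
RREF:
  r0: [   1    0    1   -1   -2]
  r1: [   0    1    0    0   -1]
Fix exponent of X2 at 1, D at 0, X1 at 0; solve each RREF row for its pivot's exponent:
  r0: exp(ℓ) + (-2)·1 = 0 ⇒ exp(ℓ) = 2
  r1: exp(ΔT) + (-1)·1 = 0 ⇒ exp(ΔT) = 1
Π_3 = ℓ^2 · ΔT · X2

["2", "1", "0", "0", "1"]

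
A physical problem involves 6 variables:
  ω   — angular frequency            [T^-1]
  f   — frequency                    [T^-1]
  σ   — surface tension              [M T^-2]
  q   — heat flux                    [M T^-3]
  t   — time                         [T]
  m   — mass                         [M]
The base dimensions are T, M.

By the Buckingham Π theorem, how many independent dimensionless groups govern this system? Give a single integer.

Dimensional matrix (T×M by ω×f×σ×q×t×m):
  T: [-1 -1 -2 -3  1  0]
  M: [ 0  0  1  1  0  1]
Echelon form has 2 nonzero rows (pivots: ω,σ)
Π count = n − r = 6 − 2 = 4

4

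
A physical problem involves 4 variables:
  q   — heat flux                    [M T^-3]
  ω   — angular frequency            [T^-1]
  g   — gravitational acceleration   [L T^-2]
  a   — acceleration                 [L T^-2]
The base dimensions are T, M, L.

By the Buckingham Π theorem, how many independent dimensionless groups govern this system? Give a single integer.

1

Exponent matrix [T,M,L] × [q,ω,g,a]:
  T: [-3 -1 -2 -2]
  M: [ 1  0  0  0]
  L: [ 0  0  1  1]
RREF → pivots at {q,ω,g} ⇒ r = 3
n=4, r=3 ⇒ 1 dimensionless group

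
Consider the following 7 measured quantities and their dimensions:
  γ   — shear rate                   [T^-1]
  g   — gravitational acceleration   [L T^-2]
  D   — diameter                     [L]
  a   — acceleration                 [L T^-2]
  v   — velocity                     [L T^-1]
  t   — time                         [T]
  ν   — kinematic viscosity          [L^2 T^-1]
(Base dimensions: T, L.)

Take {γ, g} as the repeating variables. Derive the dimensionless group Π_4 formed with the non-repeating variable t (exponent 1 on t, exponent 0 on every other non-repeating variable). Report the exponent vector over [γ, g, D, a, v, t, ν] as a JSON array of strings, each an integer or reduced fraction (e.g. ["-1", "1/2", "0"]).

["1", "0", "0", "0", "0", "1", "0"]

Exponent matrix [T,L] × [γ,g,D,a,v,t,ν]:
  T: [-1 -2  0 -2 -1  1 -1]
  L: [ 0  1  1  1  1  0  2]
Echelon form has 2 nonzero rows (pivots: γ,g)
Pivot set = {γ,g}, free = {D,a,v,t,ν}
RREF:
  r0: [   1    0   -2    0   -1   -1   -3]
  r1: [   0    1    1    1    1    0    2]
Fix exponent of t at 1, D at 0, a at 0, v at 0, ν at 0; solve each RREF row for its pivot's exponent:
  r0: exp(γ) + (-1)·1 = 0 ⇒ exp(γ) = 1
  r1: exp(g) + (0)·1 = 0 ⇒ exp(g) = 0
Π_4 = γ · t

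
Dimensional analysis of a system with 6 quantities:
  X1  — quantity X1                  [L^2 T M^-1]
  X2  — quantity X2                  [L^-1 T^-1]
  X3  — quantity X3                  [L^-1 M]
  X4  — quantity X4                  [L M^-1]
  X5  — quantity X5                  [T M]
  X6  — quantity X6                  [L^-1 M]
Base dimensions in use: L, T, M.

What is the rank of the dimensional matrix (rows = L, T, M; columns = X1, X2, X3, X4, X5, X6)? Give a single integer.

Dimensional matrix (L×T×M by X1×X2×X3×X4×X5×X6):
  L: [ 2 -1 -1  1  0 -1]
  T: [ 1 -1  0  0  1  0]
  M: [-1  0  1 -1  1  1]
Row reduction gives pivot columns X1,X2; rank = 2

2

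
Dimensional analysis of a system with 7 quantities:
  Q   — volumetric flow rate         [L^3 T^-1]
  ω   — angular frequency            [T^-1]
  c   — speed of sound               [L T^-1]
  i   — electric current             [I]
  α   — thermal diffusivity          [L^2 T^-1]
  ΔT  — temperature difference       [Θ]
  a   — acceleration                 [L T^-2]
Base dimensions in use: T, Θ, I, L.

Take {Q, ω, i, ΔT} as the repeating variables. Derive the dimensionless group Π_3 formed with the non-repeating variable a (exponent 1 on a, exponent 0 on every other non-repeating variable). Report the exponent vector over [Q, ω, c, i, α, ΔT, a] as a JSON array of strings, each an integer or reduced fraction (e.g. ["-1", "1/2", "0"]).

Dimensional matrix (T×Θ×I×L by Q×ω×c×i×α×ΔT×a):
  T: [-1 -1 -1  0 -1  0 -2]
  Θ: [ 0  0  0  0  0  1  0]
  I: [ 0  0  0  1  0  0  0]
  L: [ 3  0  1  0  2  0  1]
RREF → pivots at {Q,ω,i,ΔT} ⇒ r = 4
Repeat: Q,ω,i,ΔT; free: c,α,a
RREF:
  r0: [   1    0  1/3    0  2/3    0  1/3]
  r1: [   0    1  2/3    0  1/3    0  5/3]
  r2: [   0    0    0    1    0    0    0]
  r3: [   0    0    0    0    0    1    0]
Fix exponent of a at 1, c at 0, α at 0; solve each RREF row for its pivot's exponent:
  r0: exp(Q) + (1/3)·1 = 0 ⇒ exp(Q) = -1/3
  r1: exp(ω) + (5/3)·1 = 0 ⇒ exp(ω) = -5/3
  r2: exp(i) + (0)·1 = 0 ⇒ exp(i) = 0
  r3: exp(ΔT) + (0)·1 = 0 ⇒ exp(ΔT) = 0
Π_3 = Q^(-1/3) · ω^(-5/3) · a

["-1/3", "-5/3", "0", "0", "0", "0", "1"]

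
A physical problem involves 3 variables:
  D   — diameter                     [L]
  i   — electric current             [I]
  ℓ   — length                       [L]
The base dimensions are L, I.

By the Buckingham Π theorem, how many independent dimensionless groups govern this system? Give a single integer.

Write exponents as rows L,I / cols D,i,ℓ:
  L: [ 1  0  1]
  I: [ 0  1  0]
RREF → pivots at {D,i} ⇒ r = 2
n=3, r=2 ⇒ 1 dimensionless group

1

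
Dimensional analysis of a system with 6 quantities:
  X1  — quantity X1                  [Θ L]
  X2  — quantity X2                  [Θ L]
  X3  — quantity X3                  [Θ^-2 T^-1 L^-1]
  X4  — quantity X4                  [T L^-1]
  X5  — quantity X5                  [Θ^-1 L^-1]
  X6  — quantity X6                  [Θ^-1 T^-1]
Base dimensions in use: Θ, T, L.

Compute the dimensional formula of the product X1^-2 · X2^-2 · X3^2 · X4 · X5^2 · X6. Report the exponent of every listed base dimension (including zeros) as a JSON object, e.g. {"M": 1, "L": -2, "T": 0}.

Exponent matrix [Θ,T,L] × [X1,X2,X3,X4,X5,X6]:
  Θ: [ 1  1 -2  0 -1 -1]
  T: [ 0  0 -1  1  0 -1]
  L: [ 1  1 -1 -1 -1  0]
  [Θ]: (-2)·1+(-2)·1+(2)·-2+(1)·0+(2)·-1+(1)·-1 = -11
  [T]: (-2)·0+(-2)·0+(2)·-1+(1)·1+(2)·0+(1)·-1 = -2
  [L]: (-2)·1+(-2)·1+(2)·-1+(1)·-1+(2)·-1+(1)·0 = -9
⇒ Θ^-11 T^-2 L^-9

{"Θ": -11, "T": -2, "L": -9}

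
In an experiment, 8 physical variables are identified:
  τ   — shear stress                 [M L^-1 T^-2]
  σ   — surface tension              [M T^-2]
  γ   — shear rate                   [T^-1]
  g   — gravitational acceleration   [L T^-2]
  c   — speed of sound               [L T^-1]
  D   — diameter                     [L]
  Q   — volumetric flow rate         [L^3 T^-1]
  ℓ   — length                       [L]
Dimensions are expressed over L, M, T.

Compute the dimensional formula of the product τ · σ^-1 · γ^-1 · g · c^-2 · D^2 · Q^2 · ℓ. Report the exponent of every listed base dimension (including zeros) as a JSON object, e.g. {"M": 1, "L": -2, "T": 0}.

{"L": 7, "M": 0, "T": -1}

Write exponents as rows L,M,T / cols τ,σ,γ,g,c,D,Q,ℓ:
  L: [-1  0  0  1  1  1  3  1]
  M: [ 1  1  0  0  0  0  0  0]
  T: [-2 -2 -1 -2 -1  0 -1  0]
  [L]: (1)·-1+(-1)·0+(-1)·0+(1)·1+(-2)·1+(2)·1+(2)·3+(1)·1 = 7
  [M]: (1)·1+(-1)·1+(-1)·0+(1)·0+(-2)·0+(2)·0+(2)·0+(1)·0 = 0
  [T]: (1)·-2+(-1)·-2+(-1)·-1+(1)·-2+(-2)·-1+(2)·0+(2)·-1+(1)·0 = -1
⇒ L^7 T^-1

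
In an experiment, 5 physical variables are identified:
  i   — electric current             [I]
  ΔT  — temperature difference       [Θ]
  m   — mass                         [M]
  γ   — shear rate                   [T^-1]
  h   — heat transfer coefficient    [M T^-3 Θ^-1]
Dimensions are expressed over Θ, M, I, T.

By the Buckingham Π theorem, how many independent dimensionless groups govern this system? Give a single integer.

1

Write exponents as rows Θ,M,I,T / cols i,ΔT,m,γ,h:
  Θ: [ 0  1  0  0 -1]
  M: [ 0  0  1  0  1]
  I: [ 1  0  0  0  0]
  T: [ 0  0  0 -1 -3]
Row reduction gives pivot columns i,ΔT,m,γ; rank = 4
n=5, r=4 ⇒ 1 dimensionless group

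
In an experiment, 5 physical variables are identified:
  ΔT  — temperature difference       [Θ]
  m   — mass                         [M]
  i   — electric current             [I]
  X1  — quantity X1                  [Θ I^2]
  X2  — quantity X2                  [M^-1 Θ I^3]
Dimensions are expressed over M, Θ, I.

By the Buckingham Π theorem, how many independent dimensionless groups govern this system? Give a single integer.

2

Exponent matrix [M,Θ,I] × [ΔT,m,i,X1,X2]:
  M: [ 0  1  0  0 -1]
  Θ: [ 1  0  0  1  1]
  I: [ 0  0  1  2  3]
RREF → pivots at {ΔT,m,i} ⇒ r = 3
5 vars − rank 3 = 2 Π groups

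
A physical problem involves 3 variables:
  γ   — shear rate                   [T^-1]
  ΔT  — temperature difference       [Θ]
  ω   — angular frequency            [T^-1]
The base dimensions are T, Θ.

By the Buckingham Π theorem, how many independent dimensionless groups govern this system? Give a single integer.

Write exponents as rows T,Θ / cols γ,ΔT,ω:
  T: [-1  0 -1]
  Θ: [ 0  1  0]
Echelon form has 2 nonzero rows (pivots: γ,ΔT)
3 vars − rank 2 = 1 Π group

1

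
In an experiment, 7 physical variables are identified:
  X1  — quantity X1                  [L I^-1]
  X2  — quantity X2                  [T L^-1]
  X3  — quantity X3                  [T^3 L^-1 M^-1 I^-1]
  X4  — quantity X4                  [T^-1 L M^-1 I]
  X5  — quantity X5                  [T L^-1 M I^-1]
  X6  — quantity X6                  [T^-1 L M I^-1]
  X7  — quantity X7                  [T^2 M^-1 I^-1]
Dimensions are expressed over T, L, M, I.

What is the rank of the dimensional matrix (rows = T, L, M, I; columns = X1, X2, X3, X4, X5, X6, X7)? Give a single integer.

Write exponents as rows T,L,M,I / cols X1,X2,X3,X4,X5,X6,X7:
  T: [ 0  1  3 -1  1 -1  2]
  L: [ 1 -1 -1  1 -1  1  0]
  M: [ 0  0 -1 -1  1  1 -1]
  I: [-1  0 -1  1 -1 -1 -1]
Row reduction gives pivot columns X1,X2,X3; rank = 3

3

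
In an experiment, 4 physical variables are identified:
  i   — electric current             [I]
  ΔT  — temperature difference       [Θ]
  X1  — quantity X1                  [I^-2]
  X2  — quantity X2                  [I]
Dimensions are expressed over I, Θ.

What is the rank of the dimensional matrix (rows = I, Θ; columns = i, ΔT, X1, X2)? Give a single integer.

2

Dimensional matrix (I×Θ by i×ΔT×X1×X2):
  I: [ 1  0 -2  1]
  Θ: [ 0  1  0  0]
Echelon form has 2 nonzero rows (pivots: i,ΔT)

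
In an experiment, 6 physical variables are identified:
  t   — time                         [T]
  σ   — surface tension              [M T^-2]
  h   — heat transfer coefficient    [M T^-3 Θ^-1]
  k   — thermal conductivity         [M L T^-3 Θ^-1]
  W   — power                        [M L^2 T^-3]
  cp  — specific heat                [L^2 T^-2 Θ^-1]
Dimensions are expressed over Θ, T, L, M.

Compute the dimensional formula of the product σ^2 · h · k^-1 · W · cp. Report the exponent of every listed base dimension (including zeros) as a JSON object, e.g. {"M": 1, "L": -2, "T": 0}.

Exponent matrix [Θ,T,L,M] × [t,σ,h,k,W,cp]:
  Θ: [ 0  0 -1 -1  0 -1]
  T: [ 1 -2 -3 -3 -3 -2]
  L: [ 0  0  0  1  2  2]
  M: [ 0  1  1  1  1  0]
  [Θ]: (2)·0+(1)·-1+(-1)·-1+(1)·0+(1)·-1 = -1
  [T]: (2)·-2+(1)·-3+(-1)·-3+(1)·-3+(1)·-2 = -9
  [L]: (2)·0+(1)·0+(-1)·1+(1)·2+(1)·2 = 3
  [M]: (2)·1+(1)·1+(-1)·1+(1)·1+(1)·0 = 3
⇒ Θ^-1 T^-9 L^3 M^3

{"Θ": -1, "T": -9, "L": 3, "M": 3}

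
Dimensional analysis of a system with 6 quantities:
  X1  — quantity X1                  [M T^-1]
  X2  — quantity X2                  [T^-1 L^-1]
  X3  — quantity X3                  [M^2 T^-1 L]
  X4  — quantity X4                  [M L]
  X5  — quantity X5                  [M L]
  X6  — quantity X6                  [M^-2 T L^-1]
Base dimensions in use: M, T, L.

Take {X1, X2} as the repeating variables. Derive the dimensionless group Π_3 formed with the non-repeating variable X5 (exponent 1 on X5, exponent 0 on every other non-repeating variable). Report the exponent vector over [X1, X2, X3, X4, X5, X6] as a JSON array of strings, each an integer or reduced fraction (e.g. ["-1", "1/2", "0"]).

["-1", "1", "0", "0", "1", "0"]

Write exponents as rows M,T,L / cols X1,X2,X3,X4,X5,X6:
  M: [ 1  0  2  1  1 -2]
  T: [-1 -1 -1  0  0  1]
  L: [ 0 -1  1  1  1 -1]
RREF → pivots at {X1,X2} ⇒ r = 2
Pivot set = {X1,X2}, free = {X3,X4,X5,X6}
RREF:
  r0: [   1    0    2    1    1   -2]
  r1: [   0    1   -1   -1   -1    1]
  r2: [   0    0    0    0    0    0]
Fix exponent of X5 at 1, X3 at 0, X4 at 0, X6 at 0; solve each RREF row for its pivot's exponent:
  r0: exp(X1) + (1)·1 = 0 ⇒ exp(X1) = -1
  r1: exp(X2) + (-1)·1 = 0 ⇒ exp(X2) = 1
Π_3 = X1^-1 · X2 · X5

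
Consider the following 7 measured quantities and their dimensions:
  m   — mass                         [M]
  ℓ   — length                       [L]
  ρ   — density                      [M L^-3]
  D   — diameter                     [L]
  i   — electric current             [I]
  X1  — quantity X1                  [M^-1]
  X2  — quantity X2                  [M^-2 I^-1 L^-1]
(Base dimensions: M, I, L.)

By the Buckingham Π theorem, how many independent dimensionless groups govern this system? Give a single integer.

4

Exponent matrix [M,I,L] × [m,ℓ,ρ,D,i,X1,X2]:
  M: [ 1  0  1  0  0 -1 -2]
  I: [ 0  0  0  0  1  0 -1]
  L: [ 0  1 -3  1  0  0 -1]
Row reduction gives pivot columns m,ℓ,i; rank = 3
Π count = n − r = 7 − 3 = 4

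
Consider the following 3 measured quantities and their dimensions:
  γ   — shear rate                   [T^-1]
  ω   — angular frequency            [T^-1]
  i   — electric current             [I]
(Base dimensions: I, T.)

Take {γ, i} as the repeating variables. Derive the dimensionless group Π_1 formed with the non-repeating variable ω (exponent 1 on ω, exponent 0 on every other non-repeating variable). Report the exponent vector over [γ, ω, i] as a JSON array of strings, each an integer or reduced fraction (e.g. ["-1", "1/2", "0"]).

["-1", "1", "0"]

Write exponents as rows I,T / cols γ,ω,i:
  I: [ 0  0  1]
  T: [-1 -1  0]
RREF → pivots at {γ,i} ⇒ r = 2
Repeat: γ,i; free: ω
RREF:
  r0: [   1    1    0]
  r1: [   0    0    1]
Fix exponent of ω at 1; solve each RREF row for its pivot's exponent:
  r0: exp(γ) + (1)·1 = 0 ⇒ exp(γ) = -1
  r1: exp(i) + (0)·1 = 0 ⇒ exp(i) = 0
Π_1 = γ^-1 · ω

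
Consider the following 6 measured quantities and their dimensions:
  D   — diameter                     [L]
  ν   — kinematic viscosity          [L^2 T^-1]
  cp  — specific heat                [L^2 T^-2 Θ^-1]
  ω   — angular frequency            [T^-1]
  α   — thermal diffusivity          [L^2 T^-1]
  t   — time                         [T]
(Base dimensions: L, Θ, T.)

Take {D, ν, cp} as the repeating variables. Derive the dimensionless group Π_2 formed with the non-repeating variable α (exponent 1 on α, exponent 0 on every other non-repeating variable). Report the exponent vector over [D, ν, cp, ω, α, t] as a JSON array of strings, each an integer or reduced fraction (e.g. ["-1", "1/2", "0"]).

Dimensional matrix (L×Θ×T by D×ν×cp×ω×α×t):
  L: [ 1  2  2  0  2  0]
  Θ: [ 0  0 -1  0  0  0]
  T: [ 0 -1 -2 -1 -1  1]
Row reduction gives pivot columns D,ν,cp; rank = 3
Repeat: D,ν,cp; free: ω,α,t
RREF:
  r0: [   1    0    0   -2    0    2]
  r1: [   0    1    0    1    1   -1]
  r2: [   0    0    1    0    0    0]
Fix exponent of α at 1, ω at 0, t at 0; solve each RREF row for its pivot's exponent:
  r0: exp(D) + (0)·1 = 0 ⇒ exp(D) = 0
  r1: exp(ν) + (1)·1 = 0 ⇒ exp(ν) = -1
  r2: exp(cp) + (0)·1 = 0 ⇒ exp(cp) = 0
Π_2 = ν^-1 · α

["0", "-1", "0", "0", "1", "0"]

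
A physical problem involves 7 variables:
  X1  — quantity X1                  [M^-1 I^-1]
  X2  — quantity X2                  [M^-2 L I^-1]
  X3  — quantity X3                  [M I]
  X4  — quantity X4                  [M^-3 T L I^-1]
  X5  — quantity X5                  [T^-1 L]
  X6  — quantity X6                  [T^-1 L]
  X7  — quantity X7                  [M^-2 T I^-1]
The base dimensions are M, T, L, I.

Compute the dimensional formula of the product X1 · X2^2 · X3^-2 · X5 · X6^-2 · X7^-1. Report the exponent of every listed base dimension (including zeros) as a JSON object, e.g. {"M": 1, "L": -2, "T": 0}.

Exponent matrix [M,T,L,I] × [X1,X2,X3,X4,X5,X6,X7]:
  M: [-1 -2  1 -3  0  0 -2]
  T: [ 0  0  0  1 -1 -1  1]
  L: [ 0  1  0  1  1  1  0]
  I: [-1 -1  1 -1  0  0 -1]
  [M]: (1)·-1+(2)·-2+(-2)·1+(1)·0+(-2)·0+(-1)·-2 = -5
  [T]: (1)·0+(2)·0+(-2)·0+(1)·-1+(-2)·-1+(-1)·1 = 0
  [L]: (1)·0+(2)·1+(-2)·0+(1)·1+(-2)·1+(-1)·0 = 1
  [I]: (1)·-1+(2)·-1+(-2)·1+(1)·0+(-2)·0+(-1)·-1 = -4
⇒ M^-5 L I^-4

{"M": -5, "T": 0, "L": 1, "I": -4}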